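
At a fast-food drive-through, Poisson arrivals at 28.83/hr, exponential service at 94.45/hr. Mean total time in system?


W = 1/(μ−λ) = 1/(94.45 − 28.83) = 1/65.62 = 0.01524 hr

Final: 0.01524 hr


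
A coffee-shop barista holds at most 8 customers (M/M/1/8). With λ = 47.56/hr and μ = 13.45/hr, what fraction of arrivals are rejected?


ρ = λ/μ = 47.56/13.45 = 3.5361
P_K = (1−ρ)ρ^K/(1−ρ^(K+1)) = (-2.5361·24443.111726)/(1 − 86432.296927)
= -61989.185202/-86431.296927 = 0.717208

Final: 0.717208


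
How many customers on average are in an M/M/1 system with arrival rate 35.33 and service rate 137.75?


ρ = λ/μ = 35.33/137.75 = 0.2565
L = ρ/(1−ρ) = 0.2565/(1 − 0.2565) = 0.2565/0.7435 = 0.3450

Final: 0.3450


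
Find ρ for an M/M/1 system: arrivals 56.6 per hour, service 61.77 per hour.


ρ = λ/μ = 56.6/61.77 = 0.9163

Final: 0.9163


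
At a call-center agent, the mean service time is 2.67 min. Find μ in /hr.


μ = 1/(service time) in consistent units.
1 hour = 60 min, so μ = 60/2.67 = 22.4719 per hour

Final: 22.4719 /hr


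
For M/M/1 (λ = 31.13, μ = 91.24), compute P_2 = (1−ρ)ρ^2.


ρ = 31.13/91.24 = 0.3412
P_n = (1−ρ)·ρ^n = (1 − 0.3412)·0.3412^2 = 0.6588·0.116409 = 0.076692

Final: 0.076692


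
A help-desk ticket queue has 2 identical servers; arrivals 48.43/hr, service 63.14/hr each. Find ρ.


ρ = λ/(cμ) = 48.43/(2·63.14) = 48.43/126.28 = 0.3835

Final: 0.3835


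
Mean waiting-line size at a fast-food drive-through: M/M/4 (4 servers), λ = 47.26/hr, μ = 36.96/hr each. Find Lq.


a = λ/μ = 1.2787; ρ = a/4 = 0.3197
P₀ = 0.277134
Lq = P₀·a^c·ρ / (c!·(1−ρ)²) = 0.277134·2.67330·0.3197/(24·0.46285)
= 0.02132

Final: 0.02132


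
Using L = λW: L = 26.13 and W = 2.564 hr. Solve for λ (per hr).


λ = L/W = 26.13/2.564 = 10.1911 /hr

Final: 10.1911 /hr


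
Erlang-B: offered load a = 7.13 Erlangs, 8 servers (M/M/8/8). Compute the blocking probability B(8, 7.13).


B(c,a) = (a^c/c!) / Σ_{k=0}^{c} a^k/k!
a^8/8! = 165.651631
Σ terms (k=0..8): 1.00000 + 7.13000 + 25.41845 + 60.41118 + 107.68293 + 153.55586 + 182.47555 + 185.86438 + 165.65163 = 889.189993
B = 165.651631/889.189993 = 0.186295

Final: 0.186295


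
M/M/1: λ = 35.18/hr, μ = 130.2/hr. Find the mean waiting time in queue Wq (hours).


ρ = 35.18/130.2 = 0.2702
Wq = ρ/(μ−λ) = 0.2702/(130.2 − 35.18) = 0.2702/95.02 = 0.002844 hr

Final: 0.002844 hr


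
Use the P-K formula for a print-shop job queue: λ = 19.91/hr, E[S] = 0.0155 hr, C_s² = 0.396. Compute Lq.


ρ = λ·E[S] = 19.91·0.0155 = 0.3086
Lq = ρ²(1+C_s²)/(2(1−ρ)) = 0.09524·(1+0.396)/(2·0.6914)
= 0.09524·1.3960/1.3828 = 0.09615

Final: 0.09615


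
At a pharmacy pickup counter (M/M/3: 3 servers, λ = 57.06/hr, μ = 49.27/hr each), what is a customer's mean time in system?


a = 1.1581; ρ = 0.3860; P₀ = 0.307658
Lq = P₀·a^c·ρ/(c!(1−ρ)²) = 0.08157
Wq = Lq/λ = 0.08157/57.06 = 0.001429 hr
W = Wq + 1/μ = 0.001429 + 0.02030 = 0.02173 hr

Final: 0.02173 hr


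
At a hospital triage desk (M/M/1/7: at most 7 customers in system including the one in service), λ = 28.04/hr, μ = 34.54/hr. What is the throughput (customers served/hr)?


ρ = 0.8118; P_K = (1−ρ)ρ^7/(1−ρ^8) = 0.053898
λ_eff = λ(1 − P_K) = 28.04·(1 − 0.053898) = 28.04·0.946102 = 26.5287 /hr

Final: 26.5287 /hr


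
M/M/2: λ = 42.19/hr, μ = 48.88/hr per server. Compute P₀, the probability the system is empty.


a = λ/μ = 42.19/48.88 = 0.8631; ρ = a/c = 0.4316
Σ_{k=0}^{1} a^k/k! (terms k=0..1) = 1.00000 + 0.86313 = 1.86313
Tail: a^2/(2!(1−ρ)) = 0.74500/(2·0.5684) = 0.65531
P₀ = 1/(1.86313 + 0.65531) = 1/2.51845 = 0.397070

Final: 0.397070


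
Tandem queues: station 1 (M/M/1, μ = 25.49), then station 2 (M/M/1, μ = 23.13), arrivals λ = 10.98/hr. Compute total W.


Each node sees arrival rate λ = 10.98/hr (tandem ⇒ throughput preserved).
W₁ = 1/(μ₁−λ) = 1/(25.49−10.98) = 0.06892 hr
W₂ = 1/(μ₂−λ) = 1/(23.13−10.98) = 0.08230 hr
W_total = W₁ + W₂ = 0.06892 + 0.08230 = 0.15122 hr

Final: 0.15122 hr


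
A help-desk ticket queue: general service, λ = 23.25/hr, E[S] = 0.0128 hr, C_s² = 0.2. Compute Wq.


ρ = λ·E[S] = 23.25·0.0128 = 0.2976
E[S²] = E[S]²(1+C_s²) = 0.0128²·(1+0.2) = 0.0001966
Wq = λ·E[S²]/(2(1−ρ)) = 23.25·0.0001966/(2·0.7024) = 0.003254 hr

Final: 0.003254 hr


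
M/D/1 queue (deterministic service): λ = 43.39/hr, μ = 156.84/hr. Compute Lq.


ρ = 43.39/156.84 = 0.2767
M/D/1: Lq = ρ²/(2(1−ρ)) = 0.07654/(2·0.7233) = 0.05290

Final: 0.05290


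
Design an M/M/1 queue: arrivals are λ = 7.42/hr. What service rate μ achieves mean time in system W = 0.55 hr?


W = 1/(μ−λ) ⇒ μ − λ = 1/W = 1/0.55 = 1.8182
μ = λ + 1/W = 7.42 + 1.8182 = 9.2382 per hr

Final: 9.2382 /hr


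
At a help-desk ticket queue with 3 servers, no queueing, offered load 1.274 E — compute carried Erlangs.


B(3,1.274) = 0.100471 (Erlang-B)
Carried load = a(1 − B) = 1.274·(1 − 0.100471) = 1.274·0.899529 = 1.1460 E

Final: 1.1460 Erlangs


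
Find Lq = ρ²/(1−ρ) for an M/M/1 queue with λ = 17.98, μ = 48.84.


ρ = 17.98/48.84 = 0.3681
Lq = ρ²/(1−ρ) = 0.1355/0.6319 = 0.2145

Final: 0.2145


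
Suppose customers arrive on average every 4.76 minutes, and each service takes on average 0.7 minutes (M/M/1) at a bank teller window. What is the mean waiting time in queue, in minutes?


λ = 60/4.76 = 12.6050 /hr
μ = 60/0.7 = 85.7143 /hr
ρ = λ/μ = 12.6050/85.7143 = 0.1471
Wq = ρ/(μ−λ) = 0.1471/(85.7143−12.6050) = 0.002011 hr
In minutes: 0.002011·60 = 0.1207 min

Final: 0.1207 min


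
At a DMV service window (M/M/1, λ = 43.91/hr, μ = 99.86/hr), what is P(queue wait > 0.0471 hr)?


ρ = 43.91/99.86 = 0.4397
P(Wq > t) = ρ·e^{−(μ−λ)t} = 0.4397·e^{−2.6352}
= 0.4397·0.071701 = 0.031528

Final: 0.031528


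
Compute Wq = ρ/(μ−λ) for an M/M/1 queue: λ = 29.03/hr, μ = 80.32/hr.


ρ = 29.03/80.32 = 0.3614
Wq = ρ/(μ−λ) = 0.3614/(80.32 − 29.03) = 0.3614/51.29 = 0.007047 hr

Final: 0.007047 hr


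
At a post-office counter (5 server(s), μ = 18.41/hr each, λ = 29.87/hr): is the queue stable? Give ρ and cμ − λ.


Total capacity cμ = 5·18.41 = 92.05/hr
ρ = λ/(cμ) = 29.87/92.05 = 0.3245
Stable ⇔ ρ < 1: YES
Spare capacity = cμ − λ = 92.05 − 29.87 = 62.18/hr

Final: ρ = 0.3245; stable; margin = 62.18/hr


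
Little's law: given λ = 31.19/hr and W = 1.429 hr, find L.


L = λW = 31.19·1.429 = 44.5705

Final: 44.5705


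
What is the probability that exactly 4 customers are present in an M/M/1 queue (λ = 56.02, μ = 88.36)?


ρ = 56.02/88.36 = 0.6340
P_n = (1−ρ)·ρ^n = (1 − 0.6340)·0.6340^4 = 0.3660·0.161566 = 0.059134

Final: 0.059134


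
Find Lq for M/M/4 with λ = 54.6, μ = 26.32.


a = λ/μ = 2.0745; ρ = a/4 = 0.5186
P₀ = 0.120235
Lq = P₀·a^c·ρ / (c!·(1−ρ)²) = 0.120235·18.51941·0.5186/(24·0.23173)
= 0.20764

Final: 0.20764


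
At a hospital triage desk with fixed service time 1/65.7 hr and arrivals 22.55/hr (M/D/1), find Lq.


ρ = 22.55/65.7 = 0.3432
M/D/1: Lq = ρ²/(2(1−ρ)) = 0.1178/(2·0.6568) = 0.08968

Final: 0.08968


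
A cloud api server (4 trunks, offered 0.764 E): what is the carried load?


B(4,0.764) = 0.006620 (Erlang-B)
Carried load = a(1 − B) = 0.764·(1 − 0.006620) = 0.764·0.993380 = 0.7589 E

Final: 0.7589 Erlangs


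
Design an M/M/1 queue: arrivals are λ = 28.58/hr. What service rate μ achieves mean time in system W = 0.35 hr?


W = 1/(μ−λ) ⇒ μ − λ = 1/W = 1/0.35 = 2.8571
μ = λ + 1/W = 28.58 + 2.8571 = 31.4371 per hr

Final: 31.4371 /hr


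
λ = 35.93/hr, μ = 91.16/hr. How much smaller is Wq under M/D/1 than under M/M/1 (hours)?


ρ = 35.93/91.16 = 0.3941
Wq(M/M/1) = ρ/(μ−λ) = 0.3941/55.23 = 0.007136 hr
Wq(M/D/1) = ρ/(2(μ−λ)) = 0.003568 hr
Savings = 0.007136 − 0.003568 = 0.003568 hr

Final: 0.003568 hr


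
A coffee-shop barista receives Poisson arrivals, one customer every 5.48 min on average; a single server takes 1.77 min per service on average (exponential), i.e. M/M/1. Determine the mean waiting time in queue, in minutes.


λ = 60/5.48 = 10.9489 /hr
μ = 60/1.77 = 33.8983 /hr
ρ = λ/μ = 10.9489/33.8983 = 0.3230
Wq = ρ/(μ−λ) = 0.3230/(33.8983−10.9489) = 0.01407 hr
In minutes: 0.01407·60 = 0.8444 min

Final: 0.8444 min


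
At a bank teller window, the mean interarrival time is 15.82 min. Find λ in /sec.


λ = 1/(interarrival time) in consistent units.
1 second = 0.0166667 min, so λ = 0.0166667/15.82 = 0.001054 per second

Final: 0.001054 /sec


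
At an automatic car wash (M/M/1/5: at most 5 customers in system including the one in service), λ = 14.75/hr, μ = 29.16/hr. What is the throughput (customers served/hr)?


ρ = 0.5058; P_K = (1−ρ)ρ^5/(1−ρ^6) = 0.016643
λ_eff = λ(1 − P_K) = 14.75·(1 − 0.016643) = 14.75·0.983357 = 14.5045 /hr

Final: 14.5045 /hr


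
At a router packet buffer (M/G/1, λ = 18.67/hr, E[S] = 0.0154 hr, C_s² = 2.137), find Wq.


ρ = λ·E[S] = 18.67·0.0154 = 0.2875
E[S²] = E[S]²(1+C_s²) = 0.0154²·(1+2.137) = 0.0007440
Wq = λ·E[S²]/(2(1−ρ)) = 18.67·0.0007440/(2·0.7125) = 0.009748 hr

Final: 0.009748 hr


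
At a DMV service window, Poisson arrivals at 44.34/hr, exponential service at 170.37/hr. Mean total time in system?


W = 1/(μ−λ) = 1/(170.37 − 44.34) = 1/126.03 = 0.007935 hr

Final: 0.007935 hr


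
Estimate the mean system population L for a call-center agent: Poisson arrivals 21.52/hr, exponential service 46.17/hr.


ρ = λ/μ = 21.52/46.17 = 0.4661
L = ρ/(1−ρ) = 0.4661/(1 − 0.4661) = 0.4661/0.5339 = 0.8730

Final: 0.8730


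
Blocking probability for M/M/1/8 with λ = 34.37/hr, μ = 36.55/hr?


ρ = λ/μ = 34.37/36.55 = 0.9404
P_K = (1−ρ)ρ^K/(1−ρ^(K+1)) = (0.05964·0.611417)/(1 − 0.574949)
= 0.036468/0.425051 = 0.085796

Final: 0.085796


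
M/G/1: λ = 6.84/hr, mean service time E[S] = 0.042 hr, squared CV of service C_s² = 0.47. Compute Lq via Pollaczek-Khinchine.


ρ = λ·E[S] = 6.84·0.042 = 0.2873
Lq = ρ²(1+C_s²)/(2(1−ρ)) = 0.08253·(1+0.47)/(2·0.7127)
= 0.08253·1.4700/1.4254 = 0.08511

Final: 0.08511


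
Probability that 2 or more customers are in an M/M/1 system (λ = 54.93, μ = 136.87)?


ρ = 54.93/136.87 = 0.4013
P(N ≥ n) = ρ^n = 0.4013^2 = 0.161066

Final: 0.161066


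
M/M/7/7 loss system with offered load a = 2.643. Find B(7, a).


B(c,a) = (a^c/c!) / Σ_{k=0}^{c} a^k/k!
a^7/7! = 0.178751
Σ terms (k=0..7): 1.00000 + 2.64300 + 3.49272 + 3.07709 + 2.03319 + 1.07474 + 0.47342 + 0.17875 = 13.972921
B = 0.178751/13.972921 = 0.012793

Final: 0.012793


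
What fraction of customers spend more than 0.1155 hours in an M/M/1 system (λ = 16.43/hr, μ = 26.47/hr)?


W ~ Exponential(μ−λ) for M/M/1.
μ − λ = 26.47 − 16.43 = 10.0400
P(W > t) = e^{−(μ−λ)t} = e^{−1.1596} = 0.313605

Final: 0.313605


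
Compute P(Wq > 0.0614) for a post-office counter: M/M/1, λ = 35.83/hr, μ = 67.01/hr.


ρ = 35.83/67.01 = 0.5347
P(Wq > t) = ρ·e^{−(μ−λ)t} = 0.5347·e^{−1.9145}
= 0.5347·0.147423 = 0.078826

Final: 0.078826


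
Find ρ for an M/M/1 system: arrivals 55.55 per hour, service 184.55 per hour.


ρ = λ/μ = 55.55/184.55 = 0.3010

Final: 0.3010


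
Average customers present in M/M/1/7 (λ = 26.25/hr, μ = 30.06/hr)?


ρ = 26.25/30.06 = 0.8733
L = ρ[1 − (K+1)ρ^K + Kρ^(K+1)] / [(1−ρ)(1−ρ^(K+1))]
Numerator: 0.8733·(1 − 8·0.387242 + 7·0.338160) = 0.235069
Denominator: (0.1267)·(0.661840) = 0.083886
L = 0.235069/0.083886 = 2.8022

Final: 2.8022


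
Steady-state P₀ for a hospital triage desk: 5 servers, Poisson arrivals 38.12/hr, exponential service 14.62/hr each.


a = λ/μ = 38.12/14.62 = 2.6074; ρ = a/c = 0.5215
Σ_{k=0}^{4} a^k/k! (terms k=0..4) = 1.00000 + 2.60739 + 3.39923 + 2.95437 + 1.92580 = 11.88679
Tail: a^5/(5!(1−ρ)) = 120.51125/(120·0.4785) = 2.09867
P₀ = 1/(11.88679 + 2.09867) = 1/13.98546 = 0.071503

Final: 0.071503


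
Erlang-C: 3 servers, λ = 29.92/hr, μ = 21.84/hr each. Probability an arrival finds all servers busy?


a = λ/μ = 1.3700; ρ = a/3 = 0.4567
P₀ = 0.244079 (from M/M/c formula)
C(c,a) = [a^c/(c!(1−ρ))]·P₀ = [2.57115/(6·0.5433)]·0.244079
= 0.78868·0.244079 = 0.192499

Final: 0.192499


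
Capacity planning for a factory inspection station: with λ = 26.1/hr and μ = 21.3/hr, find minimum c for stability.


Stability requires cμ > λ ⇔ c > λ/μ.
λ/μ = 26.1/21.3 = 1.2254
Minimum integer c = ⌊1.2254⌋ + 1 = 2
Check: 2·21.3 = 42.60 > 26.1, while 1·21.3 = 21.30 ≤ 26.1

Final: 2 servers


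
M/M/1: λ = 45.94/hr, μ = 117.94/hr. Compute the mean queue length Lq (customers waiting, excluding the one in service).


ρ = 45.94/117.94 = 0.3895
Lq = ρ²/(1−ρ) = 0.1517/0.6105 = 0.2485

Final: 0.2485


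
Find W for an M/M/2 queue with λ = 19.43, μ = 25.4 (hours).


a = 0.7650; ρ = 0.3825; P₀ = 0.446675
Lq = P₀·a^c·ρ/(c!(1−ρ)²) = 0.13108
Wq = Lq/λ = 0.13108/19.43 = 0.006746 hr
W = Wq + 1/μ = 0.006746 + 0.03937 = 0.04612 hr

Final: 0.04612 hr


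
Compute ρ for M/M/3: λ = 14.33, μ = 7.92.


ρ = λ/(cμ) = 14.33/(3·7.92) = 14.33/23.76 = 0.6031

Final: 0.6031


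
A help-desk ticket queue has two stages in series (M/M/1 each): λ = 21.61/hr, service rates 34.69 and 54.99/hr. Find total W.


Each node sees arrival rate λ = 21.61/hr (tandem ⇒ throughput preserved).
W₁ = 1/(μ₁−λ) = 1/(34.69−21.61) = 0.07645 hr
W₂ = 1/(μ₂−λ) = 1/(54.99−21.61) = 0.02996 hr
W_total = W₁ + W₂ = 0.07645 + 0.02996 = 0.10641 hr

Final: 0.10641 hr


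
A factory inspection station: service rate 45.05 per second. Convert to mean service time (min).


Mean service time = 1/μ = 1/45.05 second = 0.02220 second
In minutes: 0.02220 × 0.0166667 = 0.0003700 min

Final: 0.0003700 min


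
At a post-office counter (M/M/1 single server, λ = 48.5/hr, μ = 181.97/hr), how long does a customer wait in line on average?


ρ = 48.5/181.97 = 0.2665
Wq = ρ/(μ−λ) = 0.2665/(181.97 − 48.5) = 0.2665/133.47 = 0.001997 hr

Final: 0.001997 hr


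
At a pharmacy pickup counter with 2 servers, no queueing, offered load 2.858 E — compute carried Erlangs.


B(2,2.858) = 0.514233 (Erlang-B)
Carried load = a(1 − B) = 2.858·(1 − 0.514233) = 2.858·0.485767 = 1.3883 E

Final: 1.3883 Erlangs


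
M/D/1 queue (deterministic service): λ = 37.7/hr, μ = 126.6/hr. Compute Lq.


ρ = 37.7/126.6 = 0.2978
M/D/1: Lq = ρ²/(2(1−ρ)) = 0.08868/(2·0.7022) = 0.06314

Final: 0.06314


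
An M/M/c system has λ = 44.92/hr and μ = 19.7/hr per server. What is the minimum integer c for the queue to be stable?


Stability requires cμ > λ ⇔ c > λ/μ.
λ/μ = 44.92/19.7 = 2.2802
Minimum integer c = ⌊2.2802⌋ + 1 = 3
Check: 3·19.7 = 59.10 > 44.92, while 2·19.7 = 39.40 ≤ 44.92

Final: 3 servers


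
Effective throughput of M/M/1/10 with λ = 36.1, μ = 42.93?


ρ = 0.8409; P_K = (1−ρ)ρ^10/(1−ρ^11) = 0.033039
λ_eff = λ(1 − P_K) = 36.1·(1 − 0.033039) = 36.1·0.966961 = 34.9073 /hr

Final: 34.9073 /hr


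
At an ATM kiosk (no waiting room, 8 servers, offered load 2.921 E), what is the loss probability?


B(c,a) = (a^c/c!) / Σ_{k=0}^{c} a^k/k!
a^8/8! = 0.131441
Σ terms (k=0..8): 1.00000 + 2.92100 + 4.26612 + 4.15378 + 3.03330 + 1.77205 + 0.86269 + 0.35999 + 0.13144 = 18.500375
B = 0.131441/18.500375 = 0.007105

Final: 0.007105


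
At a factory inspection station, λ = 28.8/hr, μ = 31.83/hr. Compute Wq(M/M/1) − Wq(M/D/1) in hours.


ρ = 28.8/31.83 = 0.9048
Wq(M/M/1) = ρ/(μ−λ) = 0.9048/3.03 = 0.29862 hr
Wq(M/D/1) = ρ/(2(μ−λ)) = 0.14931 hr
Savings = 0.29862 − 0.14931 = 0.14931 hr

Final: 0.14931 hr


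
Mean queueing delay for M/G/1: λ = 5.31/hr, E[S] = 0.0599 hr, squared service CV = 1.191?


ρ = λ·E[S] = 5.31·0.0599 = 0.3181
E[S²] = E[S]²(1+C_s²) = 0.0599²·(1+1.191) = 0.007861
Wq = λ·E[S²]/(2(1−ρ)) = 5.31·0.007861/(2·0.6819) = 0.03061 hr

Final: 0.03061 hr


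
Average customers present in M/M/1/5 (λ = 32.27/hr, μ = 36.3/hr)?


ρ = 32.27/36.3 = 0.8890
L = ρ[1 − (K+1)ρ^K + Kρ^(K+1)] / [(1−ρ)(1−ρ^(K+1))]
Numerator: 0.8890·(1 − 6·0.555216 + 5·0.493576) = 0.121422
Denominator: (0.1110)·(0.506424) = 0.056223
L = 0.121422/0.056223 = 2.1597

Final: 2.1597


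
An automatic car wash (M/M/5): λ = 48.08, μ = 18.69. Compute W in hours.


a = 2.5725; ρ = 0.5145; P₀ = 0.074199
Lq = P₀·a^c·ρ/(c!(1−ρ)²) = 0.15205
Wq = Lq/λ = 0.15205/48.08 = 0.003163 hr
W = Wq + 1/μ = 0.003163 + 0.05350 = 0.05667 hr

Final: 0.05667 hr


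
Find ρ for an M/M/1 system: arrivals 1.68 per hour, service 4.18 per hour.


ρ = λ/μ = 1.68/4.18 = 0.4019

Final: 0.4019


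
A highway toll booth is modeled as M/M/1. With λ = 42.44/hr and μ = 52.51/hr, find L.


ρ = λ/μ = 42.44/52.51 = 0.8082
L = ρ/(1−ρ) = 0.8082/(1 − 0.8082) = 0.8082/0.1918 = 4.2145

Final: 4.2145


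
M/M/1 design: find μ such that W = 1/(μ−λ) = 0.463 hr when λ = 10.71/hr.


W = 1/(μ−λ) ⇒ μ − λ = 1/W = 1/0.463 = 2.1598
μ = λ + 1/W = 10.71 + 2.1598 = 12.8698 per hr

Final: 12.8698 /hr


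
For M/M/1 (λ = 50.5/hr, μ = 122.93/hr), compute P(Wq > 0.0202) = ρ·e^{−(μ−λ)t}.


ρ = 50.5/122.93 = 0.4108
P(Wq > t) = ρ·e^{−(μ−λ)t} = 0.4108·e^{−1.4631}
= 0.4108·0.231521 = 0.095109

Final: 0.095109


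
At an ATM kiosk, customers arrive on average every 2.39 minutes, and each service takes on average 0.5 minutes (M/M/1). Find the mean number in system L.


λ = 60/2.39 = 25.1046 /hr
μ = 60/0.5 = 120.0000 /hr
ρ = λ/μ = 25.1046/120.0000 = 0.2092
L = ρ/(1−ρ) = 0.2092/0.7908 = 0.2646

Final: 0.2646


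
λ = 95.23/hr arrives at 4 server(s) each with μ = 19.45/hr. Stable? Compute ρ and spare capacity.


Total capacity cμ = 4·19.45 = 77.80/hr
ρ = λ/(cμ) = 95.23/77.80 = 1.2240
Stable ⇔ ρ < 1: NO
Spare capacity = cμ − λ = 77.80 − 95.23 = -17.43/hr

Final: ρ = 1.2240; unstable; margin = -17.43/hr


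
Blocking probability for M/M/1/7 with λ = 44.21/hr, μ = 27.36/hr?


ρ = λ/μ = 44.21/27.36 = 1.6159
P_K = (1−ρ)ρ^K/(1−ρ^(K+1)) = (-0.6159·28.762786)/(1 − 46.476710)
= -17.713924/-45.476710 = 0.389516

Final: 0.389516


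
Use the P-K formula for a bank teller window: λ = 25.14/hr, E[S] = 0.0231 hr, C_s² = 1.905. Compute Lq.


ρ = λ·E[S] = 25.14·0.0231 = 0.5807
Lq = ρ²(1+C_s²)/(2(1−ρ)) = 0.3373·(1+1.905)/(2·0.4193)
= 0.3373·2.9050/0.8385 = 1.16837

Final: 1.16837


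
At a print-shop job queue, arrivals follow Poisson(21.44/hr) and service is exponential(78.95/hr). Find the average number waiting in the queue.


ρ = 21.44/78.95 = 0.2716
Lq = ρ²/(1−ρ) = 0.07375/0.7284 = 0.1012

Final: 0.1012


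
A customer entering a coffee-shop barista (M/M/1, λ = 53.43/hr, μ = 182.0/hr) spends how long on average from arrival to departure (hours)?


W = 1/(μ−λ) = 1/(182.0 − 53.43) = 1/128.57 = 0.007778 hr

Final: 0.007778 hr


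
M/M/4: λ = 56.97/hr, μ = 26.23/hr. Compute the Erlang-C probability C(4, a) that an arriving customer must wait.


a = λ/μ = 2.1719; ρ = a/4 = 0.5430
P₀ = 0.107909 (from M/M/c formula)
C(c,a) = [a^c/(c!(1−ρ))]·P₀ = [22.25316/(24·0.4570)]·0.107909
= 2.02885·0.107909 = 0.218931

Final: 0.218931


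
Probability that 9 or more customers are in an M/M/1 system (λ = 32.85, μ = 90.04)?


ρ = 32.85/90.04 = 0.3648
P(N ≥ n) = ρ^n = 0.3648^9 = 0.0001145

Final: 0.0001145


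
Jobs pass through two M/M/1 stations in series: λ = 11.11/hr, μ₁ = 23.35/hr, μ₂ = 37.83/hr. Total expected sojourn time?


Each node sees arrival rate λ = 11.11/hr (tandem ⇒ throughput preserved).
W₁ = 1/(μ₁−λ) = 1/(23.35−11.11) = 0.08170 hr
W₂ = 1/(μ₂−λ) = 1/(37.83−11.11) = 0.03743 hr
W_total = W₁ + W₂ = 0.08170 + 0.03743 = 0.11912 hr

Final: 0.11912 hr


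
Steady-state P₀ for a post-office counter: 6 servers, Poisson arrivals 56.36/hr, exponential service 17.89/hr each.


a = λ/μ = 56.36/17.89 = 3.1504; ρ = a/c = 0.5251
Σ_{k=0}^{5} a^k/k! (terms k=0..5) = 1.00000 + 3.15036 + 4.96239 + 5.21112 + 4.10423 + 2.58596 = 21.01406
Tail: a^6/(6!(1−ρ)) = 977.60601/(720·0.4749) = 2.85886
P₀ = 1/(21.01406 + 2.85886) = 1/23.87292 = 0.041888

Final: 0.041888


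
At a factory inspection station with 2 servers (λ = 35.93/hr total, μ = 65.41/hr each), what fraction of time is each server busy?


ρ = λ/(cμ) = 35.93/(2·65.41) = 35.93/130.82 = 0.2747

Final: 0.2747


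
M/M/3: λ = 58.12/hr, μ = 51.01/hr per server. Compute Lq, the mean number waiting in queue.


a = λ/μ = 1.1394; ρ = a/3 = 0.3798
P₀ = 0.313876
Lq = P₀·a^c·ρ / (c!·(1−ρ)²) = 0.313876·1.47915·0.3798/(6·0.38465)
= 0.07640

Final: 0.07640


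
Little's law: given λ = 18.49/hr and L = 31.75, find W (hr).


W = L/λ = 31.75/18.49 = 1.7171 hr

Final: 1.7171 hr


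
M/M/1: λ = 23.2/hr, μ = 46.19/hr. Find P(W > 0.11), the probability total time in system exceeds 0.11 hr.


W ~ Exponential(μ−λ) for M/M/1.
μ − λ = 46.19 − 23.2 = 22.9900
P(W > t) = e^{−(μ−λ)t} = e^{−2.5289} = 0.079747

Final: 0.079747


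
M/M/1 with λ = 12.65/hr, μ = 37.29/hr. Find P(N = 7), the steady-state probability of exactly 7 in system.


ρ = 12.65/37.29 = 0.3392
P_n = (1−ρ)·ρ^n = (1 − 0.3392)·0.3392^7 = 0.6608·0.0005170 = 0.0003416

Final: 0.0003416


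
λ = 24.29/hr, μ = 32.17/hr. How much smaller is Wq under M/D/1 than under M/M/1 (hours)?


ρ = 24.29/32.17 = 0.7551
Wq(M/M/1) = ρ/(μ−λ) = 0.7551/7.88 = 0.09582 hr
Wq(M/D/1) = ρ/(2(μ−λ)) = 0.04791 hr
Savings = 0.09582 − 0.04791 = 0.04791 hr

Final: 0.04791 hr


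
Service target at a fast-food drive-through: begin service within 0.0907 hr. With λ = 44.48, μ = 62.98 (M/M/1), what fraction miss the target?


ρ = 44.48/62.98 = 0.7063
P(Wq > t) = ρ·e^{−(μ−λ)t} = 0.7063·e^{−1.6780}
= 0.7063·0.186756 = 0.131898

Final: 0.131898


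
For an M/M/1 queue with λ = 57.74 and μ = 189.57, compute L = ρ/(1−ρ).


ρ = λ/μ = 57.74/189.57 = 0.3046
L = ρ/(1−ρ) = 0.3046/(1 − 0.3046) = 0.3046/0.6954 = 0.4380

Final: 0.4380


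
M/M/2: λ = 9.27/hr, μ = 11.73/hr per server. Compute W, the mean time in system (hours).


a = 0.7903; ρ = 0.3951; P₀ = 0.433547
Lq = P₀·a^c·ρ/(c!(1−ρ)²) = 0.14622
Wq = Lq/λ = 0.14622/9.27 = 0.01577 hr
W = Wq + 1/μ = 0.01577 + 0.08525 = 0.10103 hr

Final: 0.10103 hr


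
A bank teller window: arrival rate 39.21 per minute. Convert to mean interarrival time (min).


Mean interarrival time = 1/λ = 1/39.21 minute = 0.02550 minute
In minutes: 0.02550 × 1 = 0.02550 min

Final: 0.02550 min


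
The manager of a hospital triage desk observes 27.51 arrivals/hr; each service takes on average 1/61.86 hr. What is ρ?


ρ = λ/μ = 27.51/61.86 = 0.4447

Final: 0.4447


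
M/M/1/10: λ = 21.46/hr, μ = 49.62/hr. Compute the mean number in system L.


ρ = 21.46/49.62 = 0.4325
L = ρ[1 − (K+1)ρ^K + Kρ^(K+1)] / [(1−ρ)(1−ρ^(K+1))]
Numerator: 0.4325·(1 − 11·0.0002289 + 10·0.00009902) = 0.431826
Denominator: (0.5675)·(0.999901) = 0.567457
L = 0.431826/0.567457 = 0.7610

Final: 0.7610


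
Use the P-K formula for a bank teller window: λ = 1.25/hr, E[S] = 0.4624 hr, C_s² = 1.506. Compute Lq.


ρ = λ·E[S] = 1.25·0.4624 = 0.5780
Lq = ρ²(1+C_s²)/(2(1−ρ)) = 0.3341·(1+1.506)/(2·0.4220)
= 0.3341·2.5060/0.8440 = 0.99196

Final: 0.99196


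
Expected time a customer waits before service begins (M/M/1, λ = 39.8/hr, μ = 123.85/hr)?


ρ = 39.8/123.85 = 0.3214
Wq = ρ/(μ−λ) = 0.3214/(123.85 − 39.8) = 0.3214/84.05 = 0.003823 hr

Final: 0.003823 hr


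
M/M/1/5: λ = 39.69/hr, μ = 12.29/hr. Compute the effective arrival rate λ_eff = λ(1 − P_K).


ρ = 3.2295; P_K = (1−ρ)ρ^5/(1−ρ^6) = 0.690959
λ_eff = λ(1 − P_K) = 39.69·(1 − 0.690959) = 39.69·0.309041 = 12.2658 /hr

Final: 12.2658 /hr


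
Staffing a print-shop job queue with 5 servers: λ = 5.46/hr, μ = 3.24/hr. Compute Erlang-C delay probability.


a = λ/μ = 1.6852; ρ = a/5 = 0.3370
P₀ = 0.184857 (from M/M/c formula)
C(c,a) = [a^c/(c!(1−ρ))]·P₀ = [13.59059/(120·0.6630)]·0.184857
= 0.17083·0.184857 = 0.031579

Final: 0.031579


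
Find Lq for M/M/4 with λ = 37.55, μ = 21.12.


a = λ/μ = 1.7779; ρ = a/4 = 0.4445
P₀ = 0.165436
Lq = P₀·a^c·ρ / (c!·(1−ρ)²) = 0.165436·9.99227·0.4445/(24·0.30860)
= 0.09921

Final: 0.09921


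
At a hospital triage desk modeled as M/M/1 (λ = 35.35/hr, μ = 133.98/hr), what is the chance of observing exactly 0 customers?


ρ = 35.35/133.98 = 0.2638
P_n = (1−ρ)·ρ^n = (1 − 0.2638)·0.2638^0 = 0.7362·1.000000 = 0.736155

Final: 0.736155


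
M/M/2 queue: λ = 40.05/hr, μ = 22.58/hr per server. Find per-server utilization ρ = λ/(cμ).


ρ = λ/(cμ) = 40.05/(2·22.58) = 40.05/45.16 = 0.8868

Final: 0.8868


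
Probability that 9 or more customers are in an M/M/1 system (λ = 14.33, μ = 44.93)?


ρ = 14.33/44.93 = 0.3189
P(N ≥ n) = ρ^n = 0.3189^9 = 0.00003415

Final: 0.00003415


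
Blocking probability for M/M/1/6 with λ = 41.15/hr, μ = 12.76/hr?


ρ = λ/μ = 41.15/12.76 = 3.2249
P_K = (1−ρ)ρ^K/(1−ρ^(K+1)) = (-2.2249·1124.902782)/(1 − 3627.723315)
= -2502.820532/-3626.723315 = 0.690105

Final: 0.690105


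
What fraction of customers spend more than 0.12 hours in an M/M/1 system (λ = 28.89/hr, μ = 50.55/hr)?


W ~ Exponential(μ−λ) for M/M/1.
μ − λ = 50.55 − 28.89 = 21.6600
P(W > t) = e^{−(μ−λ)t} = e^{−2.5992} = 0.074333

Final: 0.074333


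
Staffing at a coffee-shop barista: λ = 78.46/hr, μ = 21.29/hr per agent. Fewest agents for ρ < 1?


Stability requires cμ > λ ⇔ c > λ/μ.
λ/μ = 78.46/21.29 = 3.6853
Minimum integer c = ⌊3.6853⌋ + 1 = 4
Check: 4·21.29 = 85.16 > 78.46, while 3·21.29 = 63.87 ≤ 78.46

Final: 4 servers


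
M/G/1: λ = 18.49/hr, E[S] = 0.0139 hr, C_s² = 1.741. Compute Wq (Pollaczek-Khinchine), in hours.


ρ = λ·E[S] = 18.49·0.0139 = 0.2570
E[S²] = E[S]²(1+C_s²) = 0.0139²·(1+1.741) = 0.0005296
Wq = λ·E[S²]/(2(1−ρ)) = 18.49·0.0005296/(2·0.7430) = 0.006590 hr

Final: 0.006590 hr


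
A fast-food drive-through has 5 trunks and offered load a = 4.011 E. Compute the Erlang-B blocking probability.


B(c,a) = (a^c/c!) / Σ_{k=0}^{c} a^k/k!
a^5/5! = 8.651314
Σ terms (k=0..5): 1.00000 + 4.01100 + 8.04406 + 10.75491 + 10.78448 + 8.65131 = 43.245768
B = 8.651314/43.245768 = 0.200050

Final: 0.200050


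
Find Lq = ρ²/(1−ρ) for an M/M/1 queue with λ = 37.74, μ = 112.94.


ρ = 37.74/112.94 = 0.3342
Lq = ρ²/(1−ρ) = 0.1117/0.6658 = 0.1677

Final: 0.1677


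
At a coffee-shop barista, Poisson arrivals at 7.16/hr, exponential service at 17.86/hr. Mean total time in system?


W = 1/(μ−λ) = 1/(17.86 − 7.16) = 1/10.70 = 0.09346 hr

Final: 0.09346 hr


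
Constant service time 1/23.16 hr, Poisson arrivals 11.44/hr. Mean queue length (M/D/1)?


ρ = 11.44/23.16 = 0.4940
M/D/1: Lq = ρ²/(2(1−ρ)) = 0.2440/(2·0.5060) = 0.24108

Final: 0.24108


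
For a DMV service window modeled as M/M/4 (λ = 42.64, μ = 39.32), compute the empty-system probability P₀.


a = λ/μ = 42.64/39.32 = 1.0844; ρ = a/c = 0.2711
Σ_{k=0}^{3} a^k/k! (terms k=0..3) = 1.00000 + 1.08444 + 0.58800 + 0.21255 = 2.88498
Tail: a^4/(4!(1−ρ)) = 1.38298/(24·0.7289) = 0.07906
P₀ = 1/(2.88498 + 0.07906) = 1/2.96404 = 0.337377

Final: 0.337377


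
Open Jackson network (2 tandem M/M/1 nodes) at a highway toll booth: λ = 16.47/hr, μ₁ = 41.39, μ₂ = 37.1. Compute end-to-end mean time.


Each node sees arrival rate λ = 16.47/hr (tandem ⇒ throughput preserved).
W₁ = 1/(μ₁−λ) = 1/(41.39−16.47) = 0.04013 hr
W₂ = 1/(μ₂−λ) = 1/(37.1−16.47) = 0.04847 hr
W_total = W₁ + W₂ = 0.04013 + 0.04847 = 0.08860 hr

Final: 0.08860 hr


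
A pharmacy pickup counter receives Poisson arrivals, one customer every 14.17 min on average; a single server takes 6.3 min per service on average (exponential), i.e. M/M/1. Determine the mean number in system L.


λ = 60/14.17 = 4.2343 /hr
μ = 60/6.3 = 9.5238 /hr
ρ = λ/μ = 4.2343/9.5238 = 0.4446
L = ρ/(1−ρ) = 0.4446/0.5554 = 0.8005

Final: 0.8005


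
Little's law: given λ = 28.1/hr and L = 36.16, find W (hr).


W = L/λ = 36.16/28.1 = 1.2868 hr

Final: 1.2868 hr


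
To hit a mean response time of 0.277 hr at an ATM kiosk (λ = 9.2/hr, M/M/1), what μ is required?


W = 1/(μ−λ) ⇒ μ − λ = 1/W = 1/0.277 = 3.6101
μ = λ + 1/W = 9.2 + 3.6101 = 12.8101 per hr

Final: 12.8101 /hr


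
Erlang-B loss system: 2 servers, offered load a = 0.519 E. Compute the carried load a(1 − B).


B(2,0.519) = 0.081443 (Erlang-B)
Carried load = a(1 − B) = 0.519·(1 − 0.081443) = 0.519·0.918557 = 0.4767 E

Final: 0.4767 Erlangs


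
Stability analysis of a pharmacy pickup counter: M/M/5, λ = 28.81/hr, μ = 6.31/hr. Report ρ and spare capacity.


Total capacity cμ = 5·6.31 = 31.55/hr
ρ = λ/(cμ) = 28.81/31.55 = 0.9132
Stable ⇔ ρ < 1: YES
Spare capacity = cμ − λ = 31.55 − 28.81 = 2.74/hr

Final: ρ = 0.9132; stable; margin = 2.74/hr


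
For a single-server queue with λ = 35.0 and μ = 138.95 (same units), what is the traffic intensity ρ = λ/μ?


ρ = λ/μ = 35.0/138.95 = 0.2519

Final: 0.2519


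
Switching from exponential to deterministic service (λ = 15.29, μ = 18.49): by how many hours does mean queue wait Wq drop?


ρ = 15.29/18.49 = 0.8269
Wq(M/M/1) = ρ/(μ−λ) = 0.8269/3.20 = 0.25842 hr
Wq(M/D/1) = ρ/(2(μ−λ)) = 0.12921 hr
Savings = 0.25842 − 0.12921 = 0.12921 hr

Final: 0.12921 hr


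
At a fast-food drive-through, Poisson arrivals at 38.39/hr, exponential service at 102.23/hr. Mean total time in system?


W = 1/(μ−λ) = 1/(102.23 − 38.39) = 1/63.84 = 0.01566 hr

Final: 0.01566 hr


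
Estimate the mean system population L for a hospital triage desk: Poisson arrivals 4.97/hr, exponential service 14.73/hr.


ρ = λ/μ = 4.97/14.73 = 0.3374
L = ρ/(1−ρ) = 0.3374/(1 − 0.3374) = 0.3374/0.6626 = 0.5092

Final: 0.5092


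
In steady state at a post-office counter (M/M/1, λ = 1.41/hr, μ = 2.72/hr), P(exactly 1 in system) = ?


ρ = 1.41/2.72 = 0.5184
P_n = (1−ρ)·ρ^n = (1 − 0.5184)·0.5184^1 = 0.4816·0.518382 = 0.249662

Final: 0.249662


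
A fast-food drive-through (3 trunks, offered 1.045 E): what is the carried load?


B(3,1.045) = 0.068386 (Erlang-B)
Carried load = a(1 − B) = 1.045·(1 − 0.068386) = 1.045·0.931614 = 0.9735 E

Final: 0.9735 Erlangs


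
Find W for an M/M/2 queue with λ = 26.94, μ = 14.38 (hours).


a = 1.8734; ρ = 0.9367; P₀ = 0.032675
Lq = P₀·a^c·ρ/(c!(1−ρ)²) = 13.41242
Wq = Lq/λ = 13.41242/26.94 = 0.49786 hr
W = Wq + 1/μ = 0.49786 + 0.06954 = 0.56740 hr

Final: 0.56740 hr


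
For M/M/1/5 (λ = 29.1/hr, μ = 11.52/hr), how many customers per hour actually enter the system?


ρ = 2.5260; P_K = (1−ρ)ρ^5/(1−ρ^6) = 0.606458
λ_eff = λ(1 − P_K) = 29.1·(1 − 0.606458) = 29.1·0.393542 = 11.4521 /hr

Final: 11.4521 /hr


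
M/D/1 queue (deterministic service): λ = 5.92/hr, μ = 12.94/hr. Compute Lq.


ρ = 5.92/12.94 = 0.4575
M/D/1: Lq = ρ²/(2(1−ρ)) = 0.2093/(2·0.5425) = 0.19290

Final: 0.19290


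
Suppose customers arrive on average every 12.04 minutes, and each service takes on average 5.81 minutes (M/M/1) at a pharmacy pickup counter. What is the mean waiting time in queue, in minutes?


λ = 60/12.04 = 4.9834 /hr
μ = 60/5.81 = 10.3270 /hr
ρ = λ/μ = 4.9834/10.3270 = 0.4826
Wq = ρ/(μ−λ) = 0.4826/(10.3270−4.9834) = 0.09031 hr
In minutes: 0.09031·60 = 5.418 min

Final: 5.418 min


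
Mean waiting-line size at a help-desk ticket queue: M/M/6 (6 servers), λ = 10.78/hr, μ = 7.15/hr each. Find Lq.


a = λ/μ = 1.5077; ρ = a/6 = 0.2513
P₀ = 0.221363
Lq = P₀·a^c·ρ / (c!·(1−ρ)²) = 0.221363·11.74563·0.2513/(720·0.56058)
= 0.001619

Final: 0.001619


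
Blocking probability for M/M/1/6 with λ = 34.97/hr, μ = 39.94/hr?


ρ = λ/μ = 34.97/39.94 = 0.8756
P_K = (1−ρ)ρ^K/(1−ρ^(K+1)) = (0.1244·0.450532)/(1 − 0.394469)
= 0.056063/0.605531 = 0.092584

Final: 0.092584


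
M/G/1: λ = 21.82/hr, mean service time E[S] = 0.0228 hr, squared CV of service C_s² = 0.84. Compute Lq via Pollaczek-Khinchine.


ρ = λ·E[S] = 21.82·0.0228 = 0.4975
Lq = ρ²(1+C_s²)/(2(1−ρ)) = 0.2475·(1+0.84)/(2·0.5025)
= 0.2475·1.8400/1.0050 = 0.45313

Final: 0.45313


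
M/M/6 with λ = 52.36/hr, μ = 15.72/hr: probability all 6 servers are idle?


a = λ/μ = 52.36/15.72 = 3.3308; ρ = a/c = 0.5551
Σ_{k=0}^{5} a^k/k! (terms k=0..5) = 1.00000 + 3.33079 + 5.54708 + 6.15871 + 5.12834 + 3.41629 = 24.58121
Tail: a^6/(6!(1−ρ)) = 1365.47130/(720·0.4449) = 4.26303
P₀ = 1/(24.58121 + 4.26303) = 1/28.84424 = 0.034669

Final: 0.034669


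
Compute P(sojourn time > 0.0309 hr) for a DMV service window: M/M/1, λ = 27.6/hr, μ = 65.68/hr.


W ~ Exponential(μ−λ) for M/M/1.
μ − λ = 65.68 − 27.6 = 38.0800
P(W > t) = e^{−(μ−λ)t} = e^{−1.1767} = 0.308303

Final: 0.308303


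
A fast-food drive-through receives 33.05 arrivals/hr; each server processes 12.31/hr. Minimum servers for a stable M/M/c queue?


Stability requires cμ > λ ⇔ c > λ/μ.
λ/μ = 33.05/12.31 = 2.6848
Minimum integer c = ⌊2.6848⌋ + 1 = 3
Check: 3·12.31 = 36.93 > 33.05, while 2·12.31 = 24.62 ≤ 33.05

Final: 3 servers


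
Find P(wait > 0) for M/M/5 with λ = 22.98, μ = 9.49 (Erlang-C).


a = λ/μ = 2.4215; ρ = a/5 = 0.4843
P₀ = 0.086974 (from M/M/c formula)
C(c,a) = [a^c/(c!(1−ρ))]·P₀ = [83.25667/(120·0.5157)]·0.086974
= 1.34536·0.086974 = 0.117011

Final: 0.117011


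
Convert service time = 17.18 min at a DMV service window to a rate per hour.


μ = 1/(service time) in consistent units.
1 hour = 60 min, so μ = 60/17.18 = 3.4924 per hour

Final: 3.4924 /hr


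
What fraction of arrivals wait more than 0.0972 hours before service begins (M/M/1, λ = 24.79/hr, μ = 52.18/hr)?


ρ = 24.79/52.18 = 0.4751
P(Wq > t) = ρ·e^{−(μ−λ)t} = 0.4751·e^{−2.6623}
= 0.4751·0.069787 = 0.033155

Final: 0.033155


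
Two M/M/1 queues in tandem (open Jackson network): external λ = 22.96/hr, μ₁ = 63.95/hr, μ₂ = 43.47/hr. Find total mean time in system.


Each node sees arrival rate λ = 22.96/hr (tandem ⇒ throughput preserved).
W₁ = 1/(μ₁−λ) = 1/(63.95−22.96) = 0.02440 hr
W₂ = 1/(μ₂−λ) = 1/(43.47−22.96) = 0.04876 hr
W_total = W₁ + W₂ = 0.02440 + 0.04876 = 0.07315 hr

Final: 0.07315 hr


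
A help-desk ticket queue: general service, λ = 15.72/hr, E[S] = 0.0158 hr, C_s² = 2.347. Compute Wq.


ρ = λ·E[S] = 15.72·0.0158 = 0.2484
E[S²] = E[S]²(1+C_s²) = 0.0158²·(1+2.347) = 0.0008355
Wq = λ·E[S²]/(2(1−ρ)) = 15.72·0.0008355/(2·0.7516) = 0.008738 hr

Final: 0.008738 hr


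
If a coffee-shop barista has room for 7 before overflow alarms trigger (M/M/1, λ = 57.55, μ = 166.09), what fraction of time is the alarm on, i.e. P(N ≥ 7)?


ρ = 57.55/166.09 = 0.3465
P(N ≥ n) = ρ^n = 0.3465^7 = 0.0005997

Final: 0.0005997


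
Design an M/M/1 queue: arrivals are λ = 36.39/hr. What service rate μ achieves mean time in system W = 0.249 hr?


W = 1/(μ−λ) ⇒ μ − λ = 1/W = 1/0.249 = 4.0161
μ = λ + 1/W = 36.39 + 4.0161 = 40.4061 per hr

Final: 40.4061 /hr


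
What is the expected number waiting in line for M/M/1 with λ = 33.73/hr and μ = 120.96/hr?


ρ = 33.73/120.96 = 0.2789
Lq = ρ²/(1−ρ) = 0.07776/0.7211 = 0.1078

Final: 0.1078


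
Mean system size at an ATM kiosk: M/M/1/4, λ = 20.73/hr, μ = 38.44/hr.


ρ = 20.73/38.44 = 0.5393
L = ρ[1 − (K+1)ρ^K + Kρ^(K+1)] / [(1−ρ)(1−ρ^(K+1))]
Numerator: 0.5393·(1 − 5·0.084579 + 4·0.045612) = 0.409613
Denominator: (0.4607)·(0.954388) = 0.439704
L = 0.409613/0.439704 = 0.9316

Final: 0.9316


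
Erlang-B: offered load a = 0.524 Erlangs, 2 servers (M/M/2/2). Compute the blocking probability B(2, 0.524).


B(c,a) = (a^c/c!) / Σ_{k=0}^{c} a^k/k!
a^2/2! = 0.137288
Σ terms (k=0..2): 1.00000 + 0.52400 + 0.13729 = 1.661288
B = 0.137288/1.661288 = 0.082639

Final: 0.082639


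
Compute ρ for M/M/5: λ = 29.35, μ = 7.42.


ρ = λ/(cμ) = 29.35/(5·7.42) = 29.35/37.10 = 0.7911

Final: 0.7911


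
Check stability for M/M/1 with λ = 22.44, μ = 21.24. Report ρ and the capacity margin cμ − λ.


Total capacity cμ = 1·21.24 = 21.24/hr
ρ = λ/(cμ) = 22.44/21.24 = 1.0565
Stable ⇔ ρ < 1: NO
Spare capacity = cμ − λ = 21.24 − 22.44 = -1.20/hr

Final: ρ = 1.0565; unstable; margin = -1.20/hr


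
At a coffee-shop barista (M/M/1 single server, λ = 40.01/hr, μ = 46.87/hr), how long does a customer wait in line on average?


ρ = 40.01/46.87 = 0.8536
Wq = ρ/(μ−λ) = 0.8536/(46.87 − 40.01) = 0.8536/6.86 = 0.1244 hr

Final: 0.1244 hr


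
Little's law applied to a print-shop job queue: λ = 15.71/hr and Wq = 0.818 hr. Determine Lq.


Lq = λWq = 15.71·0.818 = 12.8508

Final: 12.8508


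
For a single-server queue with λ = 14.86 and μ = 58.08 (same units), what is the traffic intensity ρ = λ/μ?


ρ = λ/μ = 14.86/58.08 = 0.2559

Final: 0.2559


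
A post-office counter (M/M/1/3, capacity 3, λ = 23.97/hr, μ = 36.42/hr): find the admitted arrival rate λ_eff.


ρ = 0.6582; P_K = (1−ρ)ρ^3/(1−ρ^4) = 0.119967
λ_eff = λ(1 − P_K) = 23.97·(1 − 0.119967) = 23.97·0.880033 = 21.0944 /hr

Final: 21.0944 /hr


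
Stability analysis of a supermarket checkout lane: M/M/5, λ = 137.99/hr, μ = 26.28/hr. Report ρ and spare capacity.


Total capacity cμ = 5·26.28 = 131.40/hr
ρ = λ/(cμ) = 137.99/131.40 = 1.0502
Stable ⇔ ρ < 1: NO
Spare capacity = cμ − λ = 131.40 − 137.99 = -6.59/hr

Final: ρ = 1.0502; unstable; margin = -6.59/hr


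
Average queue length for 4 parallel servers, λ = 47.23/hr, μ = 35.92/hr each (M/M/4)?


a = λ/μ = 1.3149; ρ = a/4 = 0.3287
P₀ = 0.267115
Lq = P₀·a^c·ρ / (c!·(1−ρ)²) = 0.267115·2.98900·0.3287/(24·0.45062)
= 0.02427

Final: 0.02427


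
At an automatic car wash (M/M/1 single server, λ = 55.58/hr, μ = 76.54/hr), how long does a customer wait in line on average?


ρ = 55.58/76.54 = 0.7262
Wq = ρ/(μ−λ) = 0.7262/(76.54 − 55.58) = 0.7262/20.96 = 0.03464 hr

Final: 0.03464 hr


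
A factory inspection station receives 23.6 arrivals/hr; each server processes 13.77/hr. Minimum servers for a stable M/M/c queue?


Stability requires cμ > λ ⇔ c > λ/μ.
λ/μ = 23.6/13.77 = 1.7139
Minimum integer c = ⌊1.7139⌋ + 1 = 2
Check: 2·13.77 = 27.54 > 23.6, while 1·13.77 = 13.77 ≤ 23.6

Final: 2 servers


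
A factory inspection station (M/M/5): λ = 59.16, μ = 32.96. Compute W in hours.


a = 1.7949; ρ = 0.3590; P₀ = 0.165449
Lq = P₀·a^c·ρ/(c!(1−ρ)²) = 0.02244
Wq = Lq/λ = 0.02244/59.16 = 0.0003793 hr
W = Wq + 1/μ = 0.0003793 + 0.03034 = 0.03072 hr

Final: 0.03072 hr


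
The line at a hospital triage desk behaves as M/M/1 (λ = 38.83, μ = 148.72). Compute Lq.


ρ = 38.83/148.72 = 0.2611
Lq = ρ²/(1−ρ) = 0.06817/0.7389 = 0.09226

Final: 0.09226


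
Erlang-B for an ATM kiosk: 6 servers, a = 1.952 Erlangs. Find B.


B(c,a) = (a^c/c!) / Σ_{k=0}^{c} a^k/k!
a^6/6! = 0.076833
Σ terms (k=0..6): 1.00000 + 1.95200 + 1.90515 + 1.23962 + 0.60493 + 0.23617 + 0.07683 = 7.014704
B = 0.076833/7.014704 = 0.010953

Final: 0.010953
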